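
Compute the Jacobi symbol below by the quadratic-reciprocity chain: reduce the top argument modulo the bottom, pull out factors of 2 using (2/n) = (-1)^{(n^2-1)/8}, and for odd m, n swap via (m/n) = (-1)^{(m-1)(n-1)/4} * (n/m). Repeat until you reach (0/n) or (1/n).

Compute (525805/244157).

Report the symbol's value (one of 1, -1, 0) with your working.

1

(525805/244157): 525805 mod 244157 = 37491, so (525805/244157) = (37491/244157)
flip (37491/244157) -> (244157/37491): both odd, 37491 mod 4 = 3, 244157 mod 4 = 1, so the flip contributes +1; sign now +1
(244157/37491): 244157 mod 37491 = 19211, so (244157/37491) = (19211/37491)
flip (19211/37491) -> (37491/19211): both odd, 19211 mod 4 = 3, 37491 mod 4 = 3, so the flip contributes -1; sign now -1
(37491/19211): 37491 mod 19211 = 18280, so (37491/19211) = (18280/19211)
factor out 2^3: 18280 = 2^3·2285; with 19211 mod 8 = 3, (2/19211) = -1; sign now +1; continue with (2285/19211)
flip (2285/19211) -> (19211/2285): both odd, 2285 mod 4 = 1, 19211 mod 4 = 3, so the flip contributes +1; sign now +1
(19211/2285): 19211 mod 2285 = 931, so (19211/2285) = (931/2285)
flip (931/2285) -> (2285/931): both odd, 931 mod 4 = 3, 2285 mod 4 = 1, so the flip contributes +1; sign now +1
(2285/931): 2285 mod 931 = 423, so (2285/931) = (423/931)
flip (423/931) -> (931/423): both odd, 423 mod 4 = 3, 931 mod 4 = 3, so the flip contributes -1; sign now -1
(931/423): 931 mod 423 = 85, so (931/423) = (85/423)
flip (85/423) -> (423/85): both odd, 85 mod 4 = 1, 423 mod 4 = 3, so the flip contributes +1; sign now -1
(423/85): 423 mod 85 = 83, so (423/85) = (83/85)
flip (83/85) -> (85/83): both odd, 83 mod 4 = 3, 85 mod 4 = 1, so the flip contributes +1; sign now -1
(85/83): 85 mod 83 = 2, so (85/83) = (2/83)
factor out 2^1: 2 = 2^1·1; with 83 mod 8 = 3, (2/83) = -1; sign now +1; continue with (1/83)
reached (1/83) = 1, so the symbol is +1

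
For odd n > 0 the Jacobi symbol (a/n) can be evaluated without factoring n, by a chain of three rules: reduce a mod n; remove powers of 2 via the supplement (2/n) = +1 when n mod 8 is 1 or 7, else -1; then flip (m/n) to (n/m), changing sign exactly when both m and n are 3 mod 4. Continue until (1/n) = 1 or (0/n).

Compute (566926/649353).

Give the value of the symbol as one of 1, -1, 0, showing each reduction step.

-1

factor out 2^1: 566926 = 2^1·283463; with 649353 mod 8 = 1, (2/649353) = +1; sign now +1; continue with (283463/649353)
flip (283463/649353) -> (649353/283463): both odd, 283463 mod 4 = 3, 649353 mod 4 = 1, so the flip contributes +1; sign now +1
(649353/283463): 649353 mod 283463 = 82427, so (649353/283463) = (82427/283463)
flip (82427/283463) -> (283463/82427): both odd, 82427 mod 4 = 3, 283463 mod 4 = 3, so the flip contributes -1; sign now -1
(283463/82427): 283463 mod 82427 = 36182, so (283463/82427) = (36182/82427)
factor out 2^1: 36182 = 2^1·18091; with 82427 mod 8 = 3, (2/82427) = -1; sign now +1; continue with (18091/82427)
flip (18091/82427) -> (82427/18091): both odd, 18091 mod 4 = 3, 82427 mod 4 = 3, so the flip contributes -1; sign now -1
(82427/18091): 82427 mod 18091 = 10063, so (82427/18091) = (10063/18091)
flip (10063/18091) -> (18091/10063): both odd, 10063 mod 4 = 3, 18091 mod 4 = 3, so the flip contributes -1; sign now +1
(18091/10063): 18091 mod 10063 = 8028, so (18091/10063) = (8028/10063)
factor out 2^2: 8028 = 2^2·2007; with 10063 mod 8 = 7, (2/10063) = +1; sign now +1; continue with (2007/10063)
flip (2007/10063) -> (10063/2007): both odd, 2007 mod 4 = 3, 10063 mod 4 = 3, so the flip contributes -1; sign now -1
(10063/2007): 10063 mod 2007 = 28, so (10063/2007) = (28/2007)
factor out 2^2: 28 = 2^2·7; with 2007 mod 8 = 7, (2/2007) = +1; sign now -1; continue with (7/2007)
flip (7/2007) -> (2007/7): both odd, 7 mod 4 = 3, 2007 mod 4 = 3, so the flip contributes -1; sign now +1
(2007/7): 2007 mod 7 = 5, so (2007/7) = (5/7)
flip (5/7) -> (7/5): both odd, 5 mod 4 = 1, 7 mod 4 = 3, so the flip contributes +1; sign now +1
(7/5): 7 mod 5 = 2, so (7/5) = (2/5)
factor out 2^1: 2 = 2^1·1; with 5 mod 8 = 5, (2/5) = -1; sign now -1; continue with (1/5)
reached (1/5) = 1, so the symbol is -1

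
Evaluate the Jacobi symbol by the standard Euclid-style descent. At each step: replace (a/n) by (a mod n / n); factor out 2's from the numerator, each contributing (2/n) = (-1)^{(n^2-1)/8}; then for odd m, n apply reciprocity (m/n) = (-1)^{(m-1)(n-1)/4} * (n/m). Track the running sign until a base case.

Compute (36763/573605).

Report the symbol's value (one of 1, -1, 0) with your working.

1

reciprocity: (36763/573605) = +1·(573605/36763) since 36763 mod 4 = 3, 573605 mod 4 = 1; sign now +1
(573605/36763) = (22160/36763)   [reduce mod 36763]
22160 = 2^4·1385; (2/36763) = -1 since 36763 mod 8 = 3, so (22160/36763) = (-1)^4·(1385/36763); sign now +1
reciprocity: (1385/36763) = +1·(36763/1385) since 1385 mod 4 = 1, 36763 mod 4 = 3; sign now +1
(36763/1385) = (753/1385)   [reduce mod 1385]
reciprocity: (753/1385) = +1·(1385/753) since 753 mod 4 = 1, 1385 mod 4 = 1; sign now +1
(1385/753) = (632/753)   [reduce mod 753]
632 = 2^3·79; (2/753) = +1 since 753 mod 8 = 1, so (632/753) = (+1)^3·(79/753); sign now +1
reciprocity: (79/753) = +1·(753/79) since 79 mod 4 = 3, 753 mod 4 = 1; sign now +1
(753/79) = (42/79)   [reduce mod 79]
42 = 2^1·21; (2/79) = +1 since 79 mod 8 = 7, so (42/79) = (+1)^1·(21/79); sign now +1
reciprocity: (21/79) = +1·(79/21) since 21 mod 4 = 1, 79 mod 4 = 3; sign now +1
(79/21) = (16/21)   [reduce mod 21]
16 = 2^4·1; (2/21) = -1 since 21 mod 8 = 5, so (16/21) = (-1)^4·(1/21); sign now +1
(1/21) = 1; final value = sign = +1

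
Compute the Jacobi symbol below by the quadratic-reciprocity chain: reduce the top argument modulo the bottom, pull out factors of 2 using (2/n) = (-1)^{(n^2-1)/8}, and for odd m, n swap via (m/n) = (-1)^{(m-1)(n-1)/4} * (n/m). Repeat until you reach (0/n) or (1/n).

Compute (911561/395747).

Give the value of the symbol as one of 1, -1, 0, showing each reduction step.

1

(911561/395747): 911561 mod 395747 = 120067, so (911561/395747) = (120067/395747)
flip (120067/395747) -> (395747/120067): both odd, 120067 mod 4 = 3, 395747 mod 4 = 3, so the flip contributes -1; sign now -1
(395747/120067): 395747 mod 120067 = 35546, so (395747/120067) = (35546/120067)
factor out 2^1: 35546 = 2^1·17773; with 120067 mod 8 = 3, (2/120067) = -1; sign now +1; continue with (17773/120067)
flip (17773/120067) -> (120067/17773): both odd, 17773 mod 4 = 1, 120067 mod 4 = 3, so the flip contributes +1; sign now +1
(120067/17773): 120067 mod 17773 = 13429, so (120067/17773) = (13429/17773)
flip (13429/17773) -> (17773/13429): both odd, 13429 mod 4 = 1, 17773 mod 4 = 1, so the flip contributes +1; sign now +1
(17773/13429): 17773 mod 13429 = 4344, so (17773/13429) = (4344/13429)
factor out 2^3: 4344 = 2^3·543; with 13429 mod 8 = 5, (2/13429) = -1; sign now -1; continue with (543/13429)
flip (543/13429) -> (13429/543): both odd, 543 mod 4 = 3, 13429 mod 4 = 1, so the flip contributes +1; sign now -1
(13429/543): 13429 mod 543 = 397, so (13429/543) = (397/543)
flip (397/543) -> (543/397): both odd, 397 mod 4 = 1, 543 mod 4 = 3, so the flip contributes +1; sign now -1
(543/397): 543 mod 397 = 146, so (543/397) = (146/397)
factor out 2^1: 146 = 2^1·73; with 397 mod 8 = 5, (2/397) = -1; sign now +1; continue with (73/397)
flip (73/397) -> (397/73): both odd, 73 mod 4 = 1, 397 mod 4 = 1, so the flip contributes +1; sign now +1
(397/73): 397 mod 73 = 32, so (397/73) = (32/73)
factor out 2^5: 32 = 2^5·1; with 73 mod 8 = 1, (2/73) = +1; sign now +1; continue with (1/73)
reached (1/73) = 1, so the symbol is +1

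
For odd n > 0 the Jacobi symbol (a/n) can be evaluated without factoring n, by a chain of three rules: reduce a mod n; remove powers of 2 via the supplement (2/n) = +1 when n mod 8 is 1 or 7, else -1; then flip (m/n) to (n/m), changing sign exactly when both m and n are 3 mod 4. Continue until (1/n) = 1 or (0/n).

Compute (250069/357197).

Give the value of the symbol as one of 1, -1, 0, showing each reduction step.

reciprocity: (250069/357197) = +1·(357197/250069) since 250069 mod 4 = 1, 357197 mod 4 = 1; sign now +1
(357197/250069) = (107128/250069)   [reduce mod 250069]
107128 = 2^3·13391; (2/250069) = -1 since 250069 mod 8 = 5, so (107128/250069) = (-1)^3·(13391/250069); sign now -1
reciprocity: (13391/250069) = +1·(250069/13391) since 13391 mod 4 = 3, 250069 mod 4 = 1; sign now -1
(250069/13391) = (9031/13391)   [reduce mod 13391]
reciprocity: (9031/13391) = -1·(13391/9031) since 9031 mod 4 = 3, 13391 mod 4 = 3; sign now +1
(13391/9031) = (4360/9031)   [reduce mod 9031]
4360 = 2^3·545; (2/9031) = +1 since 9031 mod 8 = 7, so (4360/9031) = (+1)^3·(545/9031); sign now +1
reciprocity: (545/9031) = +1·(9031/545) since 545 mod 4 = 1, 9031 mod 4 = 3; sign now +1
(9031/545) = (311/545)   [reduce mod 545]
reciprocity: (311/545) = +1·(545/311) since 311 mod 4 = 3, 545 mod 4 = 1; sign now +1
(545/311) = (234/311)   [reduce mod 311]
234 = 2^1·117; (2/311) = +1 since 311 mod 8 = 7, so (234/311) = (+1)^1·(117/311); sign now +1
reciprocity: (117/311) = +1·(311/117) since 117 mod 4 = 1, 311 mod 4 = 3; sign now +1
(311/117) = (77/117)   [reduce mod 117]
reciprocity: (77/117) = +1·(117/77) since 77 mod 4 = 1, 117 mod 4 = 1; sign now +1
(117/77) = (40/77)   [reduce mod 77]
40 = 2^3·5; (2/77) = -1 since 77 mod 8 = 5, so (40/77) = (-1)^3·(5/77); sign now -1
reciprocity: (5/77) = +1·(77/5) since 5 mod 4 = 1, 77 mod 4 = 1; sign now -1
(77/5) = (2/5)   [reduce mod 5]
2 = 2^1·1; (2/5) = -1 since 5 mod 8 = 5, so (2/5) = (-1)^1·(1/5); sign now +1
(1/5) = 1; final value = sign = +1

1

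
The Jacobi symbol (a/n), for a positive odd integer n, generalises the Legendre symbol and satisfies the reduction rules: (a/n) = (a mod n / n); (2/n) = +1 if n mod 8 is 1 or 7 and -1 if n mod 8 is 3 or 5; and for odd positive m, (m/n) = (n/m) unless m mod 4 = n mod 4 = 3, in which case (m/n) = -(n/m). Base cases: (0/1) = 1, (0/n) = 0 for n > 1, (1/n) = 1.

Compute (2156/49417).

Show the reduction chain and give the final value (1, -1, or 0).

2156 = 2^2·539; (2/49417) = +1 since 49417 mod 8 = 1, so (2156/49417) = (+1)^2·(539/49417); sign now +1
reciprocity: (539/49417) = +1·(49417/539) since 539 mod 4 = 3, 49417 mod 4 = 1; sign now +1
(49417/539) = (368/539)   [reduce mod 539]
368 = 2^4·23; (2/539) = -1 since 539 mod 8 = 3, so (368/539) = (-1)^4·(23/539); sign now +1
reciprocity: (23/539) = -1·(539/23) since 23 mod 4 = 3, 539 mod 4 = 3; sign now -1
(539/23) = (10/23)   [reduce mod 23]
10 = 2^1·5; (2/23) = +1 since 23 mod 8 = 7, so (10/23) = (+1)^1·(5/23); sign now -1
reciprocity: (5/23) = +1·(23/5) since 5 mod 4 = 1, 23 mod 4 = 3; sign now -1
(23/5) = (3/5)   [reduce mod 5]
reciprocity: (3/5) = +1·(5/3) since 3 mod 4 = 3, 5 mod 4 = 1; sign now -1
(5/3) = (2/3)   [reduce mod 3]
2 = 2^1·1; (2/3) = -1 since 3 mod 8 = 3, so (2/3) = (-1)^1·(1/3); sign now +1
(1/3) = 1; final value = sign = +1

1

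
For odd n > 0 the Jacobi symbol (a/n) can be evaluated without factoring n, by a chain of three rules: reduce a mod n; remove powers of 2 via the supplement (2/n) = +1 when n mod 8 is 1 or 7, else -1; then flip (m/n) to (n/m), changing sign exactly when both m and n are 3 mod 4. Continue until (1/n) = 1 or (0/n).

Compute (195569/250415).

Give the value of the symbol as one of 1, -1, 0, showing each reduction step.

0

reciprocity: (195569/250415) = +1·(250415/195569) since 195569 mod 4 = 1, 250415 mod 4 = 3; sign now +1
(250415/195569) = (54846/195569)   [reduce mod 195569]
54846 = 2^1·27423; (2/195569) = +1 since 195569 mod 8 = 1, so (54846/195569) = (+1)^1·(27423/195569); sign now +1
reciprocity: (27423/195569) = +1·(195569/27423) since 27423 mod 4 = 3, 195569 mod 4 = 1; sign now +1
(195569/27423) = (3608/27423)   [reduce mod 27423]
3608 = 2^3·451; (2/27423) = +1 since 27423 mod 8 = 7, so (3608/27423) = (+1)^3·(451/27423); sign now +1
reciprocity: (451/27423) = -1·(27423/451) since 451 mod 4 = 3, 27423 mod 4 = 3; sign now -1
(27423/451) = (363/451)   [reduce mod 451]
reciprocity: (363/451) = -1·(451/363) since 363 mod 4 = 3, 451 mod 4 = 3; sign now +1
(451/363) = (88/363)   [reduce mod 363]
88 = 2^3·11; (2/363) = -1 since 363 mod 8 = 3, so (88/363) = (-1)^3·(11/363); sign now -1
reciprocity: (11/363) = -1·(363/11) since 11 mod 4 = 3, 363 mod 4 = 3; sign now +1
(363/11) = (0/11)   [reduce mod 11]
(0/11) = 0   [gcd(a, n) > 1]; final value = 0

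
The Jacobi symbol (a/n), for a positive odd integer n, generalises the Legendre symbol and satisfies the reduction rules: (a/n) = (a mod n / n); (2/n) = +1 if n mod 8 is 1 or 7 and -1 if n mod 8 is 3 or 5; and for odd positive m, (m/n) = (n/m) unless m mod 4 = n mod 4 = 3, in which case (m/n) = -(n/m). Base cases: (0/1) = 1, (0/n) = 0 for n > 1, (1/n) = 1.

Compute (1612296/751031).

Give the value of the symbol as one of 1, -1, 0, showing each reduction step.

-1

(1612296/751031) = (110234/751031)   [reduce mod 751031]
110234 = 2^1·55117; (2/751031) = +1 since 751031 mod 8 = 7, so (110234/751031) = (+1)^1·(55117/751031); sign now +1
reciprocity: (55117/751031) = +1·(751031/55117) since 55117 mod 4 = 1, 751031 mod 4 = 3; sign now +1
(751031/55117) = (34510/55117)   [reduce mod 55117]
34510 = 2^1·17255; (2/55117) = -1 since 55117 mod 8 = 5, so (34510/55117) = (-1)^1·(17255/55117); sign now -1
reciprocity: (17255/55117) = +1·(55117/17255) since 17255 mod 4 = 3, 55117 mod 4 = 1; sign now -1
(55117/17255) = (3352/17255)   [reduce mod 17255]
3352 = 2^3·419; (2/17255) = +1 since 17255 mod 8 = 7, so (3352/17255) = (+1)^3·(419/17255); sign now -1
reciprocity: (419/17255) = -1·(17255/419) since 419 mod 4 = 3, 17255 mod 4 = 3; sign now +1
(17255/419) = (76/419)   [reduce mod 419]
76 = 2^2·19; (2/419) = -1 since 419 mod 8 = 3, so (76/419) = (-1)^2·(19/419); sign now +1
reciprocity: (19/419) = -1·(419/19) since 19 mod 4 = 3, 419 mod 4 = 3; sign now -1
(419/19) = (1/19)   [reduce mod 19]
(1/19) = 1; final value = sign = -1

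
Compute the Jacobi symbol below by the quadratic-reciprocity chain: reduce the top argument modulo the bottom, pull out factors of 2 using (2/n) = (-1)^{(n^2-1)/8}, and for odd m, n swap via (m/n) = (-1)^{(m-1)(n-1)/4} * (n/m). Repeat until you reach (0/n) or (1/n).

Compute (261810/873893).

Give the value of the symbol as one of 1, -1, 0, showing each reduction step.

-1

261810 = 2^1·130905; (2/873893) = -1 since 873893 mod 8 = 5, so (261810/873893) = (-1)^1·(130905/873893); sign now -1
reciprocity: (130905/873893) = +1·(873893/130905) since 130905 mod 4 = 1, 873893 mod 4 = 1; sign now -1
(873893/130905) = (88463/130905)   [reduce mod 130905]
reciprocity: (88463/130905) = +1·(130905/88463) since 88463 mod 4 = 3, 130905 mod 4 = 1; sign now -1
(130905/88463) = (42442/88463)   [reduce mod 88463]
42442 = 2^1·21221; (2/88463) = +1 since 88463 mod 8 = 7, so (42442/88463) = (+1)^1·(21221/88463); sign now -1
reciprocity: (21221/88463) = +1·(88463/21221) since 21221 mod 4 = 1, 88463 mod 4 = 3; sign now -1
(88463/21221) = (3579/21221)   [reduce mod 21221]
reciprocity: (3579/21221) = +1·(21221/3579) since 3579 mod 4 = 3, 21221 mod 4 = 1; sign now -1
(21221/3579) = (3326/3579)   [reduce mod 3579]
3326 = 2^1·1663; (2/3579) = -1 since 3579 mod 8 = 3, so (3326/3579) = (-1)^1·(1663/3579); sign now +1
reciprocity: (1663/3579) = -1·(3579/1663) since 1663 mod 4 = 3, 3579 mod 4 = 3; sign now -1
(3579/1663) = (253/1663)   [reduce mod 1663]
reciprocity: (253/1663) = +1·(1663/253) since 253 mod 4 = 1, 1663 mod 4 = 3; sign now -1
(1663/253) = (145/253)   [reduce mod 253]
reciprocity: (145/253) = +1·(253/145) since 145 mod 4 = 1, 253 mod 4 = 1; sign now -1
(253/145) = (108/145)   [reduce mod 145]
108 = 2^2·27; (2/145) = +1 since 145 mod 8 = 1, so (108/145) = (+1)^2·(27/145); sign now -1
reciprocity: (27/145) = +1·(145/27) since 27 mod 4 = 3, 145 mod 4 = 1; sign now -1
(145/27) = (10/27)   [reduce mod 27]
10 = 2^1·5; (2/27) = -1 since 27 mod 8 = 3, so (10/27) = (-1)^1·(5/27); sign now +1
reciprocity: (5/27) = +1·(27/5) since 5 mod 4 = 1, 27 mod 4 = 3; sign now +1
(27/5) = (2/5)   [reduce mod 5]
2 = 2^1·1; (2/5) = -1 since 5 mod 8 = 5, so (2/5) = (-1)^1·(1/5); sign now -1
(1/5) = 1; final value = sign = -1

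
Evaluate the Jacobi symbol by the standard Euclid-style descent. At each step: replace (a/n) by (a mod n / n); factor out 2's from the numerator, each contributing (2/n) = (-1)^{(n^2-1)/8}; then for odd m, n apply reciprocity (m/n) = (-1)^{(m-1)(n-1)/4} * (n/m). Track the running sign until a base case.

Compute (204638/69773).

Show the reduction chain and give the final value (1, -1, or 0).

-1

(204638/69773) = (65092/69773)   [reduce mod 69773]
65092 = 2^2·16273; (2/69773) = -1 since 69773 mod 8 = 5, so (65092/69773) = (-1)^2·(16273/69773); sign now +1
reciprocity: (16273/69773) = +1·(69773/16273) since 16273 mod 4 = 1, 69773 mod 4 = 1; sign now +1
(69773/16273) = (4681/16273)   [reduce mod 16273]
reciprocity: (4681/16273) = +1·(16273/4681) since 4681 mod 4 = 1, 16273 mod 4 = 1; sign now +1
(16273/4681) = (2230/4681)   [reduce mod 4681]
2230 = 2^1·1115; (2/4681) = +1 since 4681 mod 8 = 1, so (2230/4681) = (+1)^1·(1115/4681); sign now +1
reciprocity: (1115/4681) = +1·(4681/1115) since 1115 mod 4 = 3, 4681 mod 4 = 1; sign now +1
(4681/1115) = (221/1115)   [reduce mod 1115]
reciprocity: (221/1115) = +1·(1115/221) since 221 mod 4 = 1, 1115 mod 4 = 3; sign now +1
(1115/221) = (10/221)   [reduce mod 221]
10 = 2^1·5; (2/221) = -1 since 221 mod 8 = 5, so (10/221) = (-1)^1·(5/221); sign now -1
reciprocity: (5/221) = +1·(221/5) since 5 mod 4 = 1, 221 mod 4 = 1; sign now -1
(221/5) = (1/5)   [reduce mod 5]
(1/5) = 1; final value = sign = -1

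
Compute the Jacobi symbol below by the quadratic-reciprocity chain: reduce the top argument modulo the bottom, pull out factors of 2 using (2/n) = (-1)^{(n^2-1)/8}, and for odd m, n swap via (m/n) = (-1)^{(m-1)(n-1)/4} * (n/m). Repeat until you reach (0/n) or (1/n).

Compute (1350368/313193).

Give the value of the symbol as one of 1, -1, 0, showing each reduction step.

-1

(1350368/313193): 1350368 mod 313193 = 97596, so (1350368/313193) = (97596/313193)
factor out 2^2: 97596 = 2^2·24399; with 313193 mod 8 = 1, (2/313193) = +1; sign now +1; continue with (24399/313193)
flip (24399/313193) -> (313193/24399): both odd, 24399 mod 4 = 3, 313193 mod 4 = 1, so the flip contributes +1; sign now +1
(313193/24399): 313193 mod 24399 = 20405, so (313193/24399) = (20405/24399)
flip (20405/24399) -> (24399/20405): both odd, 20405 mod 4 = 1, 24399 mod 4 = 3, so the flip contributes +1; sign now +1
(24399/20405): 24399 mod 20405 = 3994, so (24399/20405) = (3994/20405)
factor out 2^1: 3994 = 2^1·1997; with 20405 mod 8 = 5, (2/20405) = -1; sign now -1; continue with (1997/20405)
flip (1997/20405) -> (20405/1997): both odd, 1997 mod 4 = 1, 20405 mod 4 = 1, so the flip contributes +1; sign now -1
(20405/1997): 20405 mod 1997 = 435, so (20405/1997) = (435/1997)
flip (435/1997) -> (1997/435): both odd, 435 mod 4 = 3, 1997 mod 4 = 1, so the flip contributes +1; sign now -1
(1997/435): 1997 mod 435 = 257, so (1997/435) = (257/435)
flip (257/435) -> (435/257): both odd, 257 mod 4 = 1, 435 mod 4 = 3, so the flip contributes +1; sign now -1
(435/257): 435 mod 257 = 178, so (435/257) = (178/257)
factor out 2^1: 178 = 2^1·89; with 257 mod 8 = 1, (2/257) = +1; sign now -1; continue with (89/257)
flip (89/257) -> (257/89): both odd, 89 mod 4 = 1, 257 mod 4 = 1, so the flip contributes +1; sign now -1
(257/89): 257 mod 89 = 79, so (257/89) = (79/89)
flip (79/89) -> (89/79): both odd, 79 mod 4 = 3, 89 mod 4 = 1, so the flip contributes +1; sign now -1
(89/79): 89 mod 79 = 10, so (89/79) = (10/79)
factor out 2^1: 10 = 2^1·5; with 79 mod 8 = 7, (2/79) = +1; sign now -1; continue with (5/79)
flip (5/79) -> (79/5): both odd, 5 mod 4 = 1, 79 mod 4 = 3, so the flip contributes +1; sign now -1
(79/5): 79 mod 5 = 4, so (79/5) = (4/5)
factor out 2^2: 4 = 2^2·1; with 5 mod 8 = 5, (2/5) = -1; sign now -1; continue with (1/5)
reached (1/5) = 1, so the symbol is -1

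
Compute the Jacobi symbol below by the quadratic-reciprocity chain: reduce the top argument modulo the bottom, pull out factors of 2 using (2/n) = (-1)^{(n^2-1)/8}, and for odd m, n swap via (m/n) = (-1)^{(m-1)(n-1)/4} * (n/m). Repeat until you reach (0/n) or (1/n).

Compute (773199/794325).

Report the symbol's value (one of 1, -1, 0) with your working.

0

reciprocity: (773199/794325) = +1·(794325/773199) since 773199 mod 4 = 3, 794325 mod 4 = 1; sign now +1
(794325/773199) = (21126/773199)   [reduce mod 773199]
21126 = 2^1·10563; (2/773199) = +1 since 773199 mod 8 = 7, so (21126/773199) = (+1)^1·(10563/773199); sign now +1
reciprocity: (10563/773199) = -1·(773199/10563) since 10563 mod 4 = 3, 773199 mod 4 = 3; sign now -1
(773199/10563) = (2100/10563)   [reduce mod 10563]
2100 = 2^2·525; (2/10563) = -1 since 10563 mod 8 = 3, so (2100/10563) = (-1)^2·(525/10563); sign now -1
reciprocity: (525/10563) = +1·(10563/525) since 525 mod 4 = 1, 10563 mod 4 = 3; sign now -1
(10563/525) = (63/525)   [reduce mod 525]
reciprocity: (63/525) = +1·(525/63) since 63 mod 4 = 3, 525 mod 4 = 1; sign now -1
(525/63) = (21/63)   [reduce mod 63]
reciprocity: (21/63) = +1·(63/21) since 21 mod 4 = 1, 63 mod 4 = 3; sign now -1
(63/21) = (0/21)   [reduce mod 21]
(0/21) = 0   [gcd(a, n) > 1]; final value = 0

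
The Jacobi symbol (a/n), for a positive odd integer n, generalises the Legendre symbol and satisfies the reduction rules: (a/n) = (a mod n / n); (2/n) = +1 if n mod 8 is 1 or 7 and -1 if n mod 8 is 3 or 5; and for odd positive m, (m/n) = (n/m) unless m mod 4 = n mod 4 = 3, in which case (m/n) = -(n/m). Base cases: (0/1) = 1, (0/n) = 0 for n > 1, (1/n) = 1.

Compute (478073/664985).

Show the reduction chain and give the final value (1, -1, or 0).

flip (478073/664985) -> (664985/478073): both odd, 478073 mod 4 = 1, 664985 mod 4 = 1, so the flip contributes +1; sign now +1
(664985/478073): 664985 mod 478073 = 186912, so (664985/478073) = (186912/478073)
factor out 2^5: 186912 = 2^5·5841; with 478073 mod 8 = 1, (2/478073) = +1; sign now +1; continue with (5841/478073)
flip (5841/478073) -> (478073/5841): both odd, 5841 mod 4 = 1, 478073 mod 4 = 1, so the flip contributes +1; sign now +1
(478073/5841): 478073 mod 5841 = 4952, so (478073/5841) = (4952/5841)
factor out 2^3: 4952 = 2^3·619; with 5841 mod 8 = 1, (2/5841) = +1; sign now +1; continue with (619/5841)
flip (619/5841) -> (5841/619): both odd, 619 mod 4 = 3, 5841 mod 4 = 1, so the flip contributes +1; sign now +1
(5841/619): 5841 mod 619 = 270, so (5841/619) = (270/619)
factor out 2^1: 270 = 2^1·135; with 619 mod 8 = 3, (2/619) = -1; sign now -1; continue with (135/619)
flip (135/619) -> (619/135): both odd, 135 mod 4 = 3, 619 mod 4 = 3, so the flip contributes -1; sign now +1
(619/135): 619 mod 135 = 79, so (619/135) = (79/135)
flip (79/135) -> (135/79): both odd, 79 mod 4 = 3, 135 mod 4 = 3, so the flip contributes -1; sign now -1
(135/79): 135 mod 79 = 56, so (135/79) = (56/79)
factor out 2^3: 56 = 2^3·7; with 79 mod 8 = 7, (2/79) = +1; sign now -1; continue with (7/79)
flip (7/79) -> (79/7): both odd, 7 mod 4 = 3, 79 mod 4 = 3, so the flip contributes -1; sign now +1
(79/7): 79 mod 7 = 2, so (79/7) = (2/7)
factor out 2^1: 2 = 2^1·1; with 7 mod 8 = 7, (2/7) = +1; sign now +1; continue with (1/7)
reached (1/7) = 1, so the symbol is +1

1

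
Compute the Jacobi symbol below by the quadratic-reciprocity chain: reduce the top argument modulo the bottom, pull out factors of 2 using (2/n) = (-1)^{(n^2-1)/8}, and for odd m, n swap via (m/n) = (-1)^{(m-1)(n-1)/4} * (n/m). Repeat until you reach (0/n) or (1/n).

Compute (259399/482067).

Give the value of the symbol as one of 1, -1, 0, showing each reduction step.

reciprocity: (259399/482067) = -1·(482067/259399) since 259399 mod 4 = 3, 482067 mod 4 = 3; sign now -1
(482067/259399) = (222668/259399)   [reduce mod 259399]
222668 = 2^2·55667; (2/259399) = +1 since 259399 mod 8 = 7, so (222668/259399) = (+1)^2·(55667/259399); sign now -1
reciprocity: (55667/259399) = -1·(259399/55667) since 55667 mod 4 = 3, 259399 mod 4 = 3; sign now +1
(259399/55667) = (36731/55667)   [reduce mod 55667]
reciprocity: (36731/55667) = -1·(55667/36731) since 36731 mod 4 = 3, 55667 mod 4 = 3; sign now -1
(55667/36731) = (18936/36731)   [reduce mod 36731]
18936 = 2^3·2367; (2/36731) = -1 since 36731 mod 8 = 3, so (18936/36731) = (-1)^3·(2367/36731); sign now +1
reciprocity: (2367/36731) = -1·(36731/2367) since 2367 mod 4 = 3, 36731 mod 4 = 3; sign now -1
(36731/2367) = (1226/2367)   [reduce mod 2367]
1226 = 2^1·613; (2/2367) = +1 since 2367 mod 8 = 7, so (1226/2367) = (+1)^1·(613/2367); sign now -1
reciprocity: (613/2367) = +1·(2367/613) since 613 mod 4 = 1, 2367 mod 4 = 3; sign now -1
(2367/613) = (528/613)   [reduce mod 613]
528 = 2^4·33; (2/613) = -1 since 613 mod 8 = 5, so (528/613) = (-1)^4·(33/613); sign now -1
reciprocity: (33/613) = +1·(613/33) since 33 mod 4 = 1, 613 mod 4 = 1; sign now -1
(613/33) = (19/33)   [reduce mod 33]
reciprocity: (19/33) = +1·(33/19) since 19 mod 4 = 3, 33 mod 4 = 1; sign now -1
(33/19) = (14/19)   [reduce mod 19]
14 = 2^1·7; (2/19) = -1 since 19 mod 8 = 3, so (14/19) = (-1)^1·(7/19); sign now +1
reciprocity: (7/19) = -1·(19/7) since 7 mod 4 = 3, 19 mod 4 = 3; sign now -1
(19/7) = (5/7)   [reduce mod 7]
reciprocity: (5/7) = +1·(7/5) since 5 mod 4 = 1, 7 mod 4 = 3; sign now -1
(7/5) = (2/5)   [reduce mod 5]
2 = 2^1·1; (2/5) = -1 since 5 mod 8 = 5, so (2/5) = (-1)^1·(1/5); sign now +1
(1/5) = 1; final value = sign = +1

1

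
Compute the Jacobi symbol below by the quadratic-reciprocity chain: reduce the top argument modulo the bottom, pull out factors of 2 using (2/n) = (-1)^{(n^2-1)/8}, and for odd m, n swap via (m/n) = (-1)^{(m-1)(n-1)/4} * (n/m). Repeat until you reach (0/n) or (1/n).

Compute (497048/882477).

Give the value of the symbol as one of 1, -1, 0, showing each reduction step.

497048 = 2^3·62131; (2/882477) = -1 since 882477 mod 8 = 5, so (497048/882477) = (-1)^3·(62131/882477); sign now -1
reciprocity: (62131/882477) = +1·(882477/62131) since 62131 mod 4 = 3, 882477 mod 4 = 1; sign now -1
(882477/62131) = (12643/62131)   [reduce mod 62131]
reciprocity: (12643/62131) = -1·(62131/12643) since 12643 mod 4 = 3, 62131 mod 4 = 3; sign now +1
(62131/12643) = (11559/12643)   [reduce mod 12643]
reciprocity: (11559/12643) = -1·(12643/11559) since 11559 mod 4 = 3, 12643 mod 4 = 3; sign now -1
(12643/11559) = (1084/11559)   [reduce mod 11559]
1084 = 2^2·271; (2/11559) = +1 since 11559 mod 8 = 7, so (1084/11559) = (+1)^2·(271/11559); sign now -1
reciprocity: (271/11559) = -1·(11559/271) since 271 mod 4 = 3, 11559 mod 4 = 3; sign now +1
(11559/271) = (177/271)   [reduce mod 271]
reciprocity: (177/271) = +1·(271/177) since 177 mod 4 = 1, 271 mod 4 = 3; sign now +1
(271/177) = (94/177)   [reduce mod 177]
94 = 2^1·47; (2/177) = +1 since 177 mod 8 = 1, so (94/177) = (+1)^1·(47/177); sign now +1
reciprocity: (47/177) = +1·(177/47) since 47 mod 4 = 3, 177 mod 4 = 1; sign now +1
(177/47) = (36/47)   [reduce mod 47]
36 = 2^2·9; (2/47) = +1 since 47 mod 8 = 7, so (36/47) = (+1)^2·(9/47); sign now +1
reciprocity: (9/47) = +1·(47/9) since 9 mod 4 = 1, 47 mod 4 = 3; sign now +1
(47/9) = (2/9)   [reduce mod 9]
2 = 2^1·1; (2/9) = +1 since 9 mod 8 = 1, so (2/9) = (+1)^1·(1/9); sign now +1
(1/9) = 1; final value = sign = +1

1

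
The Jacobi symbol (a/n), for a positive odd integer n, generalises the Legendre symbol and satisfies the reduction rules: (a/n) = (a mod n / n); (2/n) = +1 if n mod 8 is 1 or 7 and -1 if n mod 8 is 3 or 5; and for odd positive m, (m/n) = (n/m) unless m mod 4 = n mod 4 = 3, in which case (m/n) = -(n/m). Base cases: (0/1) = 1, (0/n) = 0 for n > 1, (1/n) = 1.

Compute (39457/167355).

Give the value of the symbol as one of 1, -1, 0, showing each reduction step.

1

flip (39457/167355) -> (167355/39457): both odd, 39457 mod 4 = 1, 167355 mod 4 = 3, so the flip contributes +1; sign now +1
(167355/39457): 167355 mod 39457 = 9527, so (167355/39457) = (9527/39457)
flip (9527/39457) -> (39457/9527): both odd, 9527 mod 4 = 3, 39457 mod 4 = 1, so the flip contributes +1; sign now +1
(39457/9527): 39457 mod 9527 = 1349, so (39457/9527) = (1349/9527)
flip (1349/9527) -> (9527/1349): both odd, 1349 mod 4 = 1, 9527 mod 4 = 3, so the flip contributes +1; sign now +1
(9527/1349): 9527 mod 1349 = 84, so (9527/1349) = (84/1349)
factor out 2^2: 84 = 2^2·21; with 1349 mod 8 = 5, (2/1349) = -1; sign now +1; continue with (21/1349)
flip (21/1349) -> (1349/21): both odd, 21 mod 4 = 1, 1349 mod 4 = 1, so the flip contributes +1; sign now +1
(1349/21): 1349 mod 21 = 5, so (1349/21) = (5/21)
flip (5/21) -> (21/5): both odd, 5 mod 4 = 1, 21 mod 4 = 1, so the flip contributes +1; sign now +1
(21/5): 21 mod 5 = 1, so (21/5) = (1/5)
reached (1/5) = 1, so the symbol is +1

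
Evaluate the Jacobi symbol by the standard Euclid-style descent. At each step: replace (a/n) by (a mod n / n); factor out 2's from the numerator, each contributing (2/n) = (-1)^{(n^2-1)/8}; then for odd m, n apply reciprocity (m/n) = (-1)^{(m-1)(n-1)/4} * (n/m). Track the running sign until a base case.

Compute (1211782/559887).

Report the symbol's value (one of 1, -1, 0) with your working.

-1

(1211782/559887): 1211782 mod 559887 = 92008, so (1211782/559887) = (92008/559887)
factor out 2^3: 92008 = 2^3·11501; with 559887 mod 8 = 7, (2/559887) = +1; sign now +1; continue with (11501/559887)
flip (11501/559887) -> (559887/11501): both odd, 11501 mod 4 = 1, 559887 mod 4 = 3, so the flip contributes +1; sign now +1
(559887/11501): 559887 mod 11501 = 7839, so (559887/11501) = (7839/11501)
flip (7839/11501) -> (11501/7839): both odd, 7839 mod 4 = 3, 11501 mod 4 = 1, so the flip contributes +1; sign now +1
(11501/7839): 11501 mod 7839 = 3662, so (11501/7839) = (3662/7839)
factor out 2^1: 3662 = 2^1·1831; with 7839 mod 8 = 7, (2/7839) = +1; sign now +1; continue with (1831/7839)
flip (1831/7839) -> (7839/1831): both odd, 1831 mod 4 = 3, 7839 mod 4 = 3, so the flip contributes -1; sign now -1
(7839/1831): 7839 mod 1831 = 515, so (7839/1831) = (515/1831)
flip (515/1831) -> (1831/515): both odd, 515 mod 4 = 3, 1831 mod 4 = 3, so the flip contributes -1; sign now +1
(1831/515): 1831 mod 515 = 286, so (1831/515) = (286/515)
factor out 2^1: 286 = 2^1·143; with 515 mod 8 = 3, (2/515) = -1; sign now -1; continue with (143/515)
flip (143/515) -> (515/143): both odd, 143 mod 4 = 3, 515 mod 4 = 3, so the flip contributes -1; sign now +1
(515/143): 515 mod 143 = 86, so (515/143) = (86/143)
factor out 2^1: 86 = 2^1·43; with 143 mod 8 = 7, (2/143) = +1; sign now +1; continue with (43/143)
flip (43/143) -> (143/43): both odd, 43 mod 4 = 3, 143 mod 4 = 3, so the flip contributes -1; sign now -1
(143/43): 143 mod 43 = 14, so (143/43) = (14/43)
factor out 2^1: 14 = 2^1·7; with 43 mod 8 = 3, (2/43) = -1; sign now +1; continue with (7/43)
flip (7/43) -> (43/7): both odd, 7 mod 4 = 3, 43 mod 4 = 3, so the flip contributes -1; sign now -1
(43/7): 43 mod 7 = 1, so (43/7) = (1/7)
reached (1/7) = 1, so the symbol is -1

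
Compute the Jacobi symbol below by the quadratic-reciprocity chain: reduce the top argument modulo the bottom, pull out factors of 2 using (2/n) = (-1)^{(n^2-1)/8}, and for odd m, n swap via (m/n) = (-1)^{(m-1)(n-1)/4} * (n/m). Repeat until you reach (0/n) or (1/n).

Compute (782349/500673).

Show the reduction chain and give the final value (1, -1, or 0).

(782349/500673) = (281676/500673)   [reduce mod 500673]
281676 = 2^2·70419; (2/500673) = +1 since 500673 mod 8 = 1, so (281676/500673) = (+1)^2·(70419/500673); sign now +1
reciprocity: (70419/500673) = +1·(500673/70419) since 70419 mod 4 = 3, 500673 mod 4 = 1; sign now +1
(500673/70419) = (7740/70419)   [reduce mod 70419]
7740 = 2^2·1935; (2/70419) = -1 since 70419 mod 8 = 3, so (7740/70419) = (-1)^2·(1935/70419); sign now +1
reciprocity: (1935/70419) = -1·(70419/1935) since 1935 mod 4 = 3, 70419 mod 4 = 3; sign now -1
(70419/1935) = (759/1935)   [reduce mod 1935]
reciprocity: (759/1935) = -1·(1935/759) since 759 mod 4 = 3, 1935 mod 4 = 3; sign now +1
(1935/759) = (417/759)   [reduce mod 759]
reciprocity: (417/759) = +1·(759/417) since 417 mod 4 = 1, 759 mod 4 = 3; sign now +1
(759/417) = (342/417)   [reduce mod 417]
342 = 2^1·171; (2/417) = +1 since 417 mod 8 = 1, so (342/417) = (+1)^1·(171/417); sign now +1
reciprocity: (171/417) = +1·(417/171) since 171 mod 4 = 3, 417 mod 4 = 1; sign now +1
(417/171) = (75/171)   [reduce mod 171]
reciprocity: (75/171) = -1·(171/75) since 75 mod 4 = 3, 171 mod 4 = 3; sign now -1
(171/75) = (21/75)   [reduce mod 75]
reciprocity: (21/75) = +1·(75/21) since 21 mod 4 = 1, 75 mod 4 = 3; sign now -1
(75/21) = (12/21)   [reduce mod 21]
12 = 2^2·3; (2/21) = -1 since 21 mod 8 = 5, so (12/21) = (-1)^2·(3/21); sign now -1
reciprocity: (3/21) = +1·(21/3) since 3 mod 4 = 3, 21 mod 4 = 1; sign now -1
(21/3) = (0/3)   [reduce mod 3]
(0/3) = 0   [gcd(a, n) > 1]; final value = 0

0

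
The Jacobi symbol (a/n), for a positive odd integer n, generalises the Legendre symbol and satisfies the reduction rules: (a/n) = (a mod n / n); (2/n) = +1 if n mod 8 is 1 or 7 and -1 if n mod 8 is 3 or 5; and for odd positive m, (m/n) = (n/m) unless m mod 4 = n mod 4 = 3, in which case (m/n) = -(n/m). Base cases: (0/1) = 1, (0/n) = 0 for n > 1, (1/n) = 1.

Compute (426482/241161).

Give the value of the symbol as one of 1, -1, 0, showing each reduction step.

-1

(426482/241161): 426482 mod 241161 = 185321, so (426482/241161) = (185321/241161)
flip (185321/241161) -> (241161/185321): both odd, 185321 mod 4 = 1, 241161 mod 4 = 1, so the flip contributes +1; sign now +1
(241161/185321): 241161 mod 185321 = 55840, so (241161/185321) = (55840/185321)
factor out 2^5: 55840 = 2^5·1745; with 185321 mod 8 = 1, (2/185321) = +1; sign now +1; continue with (1745/185321)
flip (1745/185321) -> (185321/1745): both odd, 1745 mod 4 = 1, 185321 mod 4 = 1, so the flip contributes +1; sign now +1
(185321/1745): 185321 mod 1745 = 351, so (185321/1745) = (351/1745)
flip (351/1745) -> (1745/351): both odd, 351 mod 4 = 3, 1745 mod 4 = 1, so the flip contributes +1; sign now +1
(1745/351): 1745 mod 351 = 341, so (1745/351) = (341/351)
flip (341/351) -> (351/341): both odd, 341 mod 4 = 1, 351 mod 4 = 3, so the flip contributes +1; sign now +1
(351/341): 351 mod 341 = 10, so (351/341) = (10/341)
factor out 2^1: 10 = 2^1·5; with 341 mod 8 = 5, (2/341) = -1; sign now -1; continue with (5/341)
flip (5/341) -> (341/5): both odd, 5 mod 4 = 1, 341 mod 4 = 1, so the flip contributes +1; sign now -1
(341/5): 341 mod 5 = 1, so (341/5) = (1/5)
reached (1/5) = 1, so the symbol is -1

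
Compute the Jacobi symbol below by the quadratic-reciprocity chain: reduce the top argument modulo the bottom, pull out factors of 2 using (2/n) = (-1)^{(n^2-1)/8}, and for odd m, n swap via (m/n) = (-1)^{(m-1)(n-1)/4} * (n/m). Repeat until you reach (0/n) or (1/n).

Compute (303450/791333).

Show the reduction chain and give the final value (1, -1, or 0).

303450 = 2^1·151725; (2/791333) = -1 since 791333 mod 8 = 5, so (303450/791333) = (-1)^1·(151725/791333); sign now -1
reciprocity: (151725/791333) = +1·(791333/151725) since 151725 mod 4 = 1, 791333 mod 4 = 1; sign now -1
(791333/151725) = (32708/151725)   [reduce mod 151725]
32708 = 2^2·8177; (2/151725) = -1 since 151725 mod 8 = 5, so (32708/151725) = (-1)^2·(8177/151725); sign now -1
reciprocity: (8177/151725) = +1·(151725/8177) since 8177 mod 4 = 1, 151725 mod 4 = 1; sign now -1
(151725/8177) = (4539/8177)   [reduce mod 8177]
reciprocity: (4539/8177) = +1·(8177/4539) since 4539 mod 4 = 3, 8177 mod 4 = 1; sign now -1
(8177/4539) = (3638/4539)   [reduce mod 4539]
3638 = 2^1·1819; (2/4539) = -1 since 4539 mod 8 = 3, so (3638/4539) = (-1)^1·(1819/4539); sign now +1
reciprocity: (1819/4539) = -1·(4539/1819) since 1819 mod 4 = 3, 4539 mod 4 = 3; sign now -1
(4539/1819) = (901/1819)   [reduce mod 1819]
reciprocity: (901/1819) = +1·(1819/901) since 901 mod 4 = 1, 1819 mod 4 = 3; sign now -1
(1819/901) = (17/901)   [reduce mod 901]
reciprocity: (17/901) = +1·(901/17) since 17 mod 4 = 1, 901 mod 4 = 1; sign now -1
(901/17) = (0/17)   [reduce mod 17]
(0/17) = 0   [gcd(a, n) > 1]; final value = 0

0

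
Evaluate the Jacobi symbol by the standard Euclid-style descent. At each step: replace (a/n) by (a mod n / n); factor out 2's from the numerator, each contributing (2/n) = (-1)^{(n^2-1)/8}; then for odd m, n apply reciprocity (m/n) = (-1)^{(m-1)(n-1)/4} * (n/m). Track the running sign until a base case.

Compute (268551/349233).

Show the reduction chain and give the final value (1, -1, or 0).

flip (268551/349233) -> (349233/268551): both odd, 268551 mod 4 = 3, 349233 mod 4 = 1, so the flip contributes +1; sign now +1
(349233/268551): 349233 mod 268551 = 80682, so (349233/268551) = (80682/268551)
factor out 2^1: 80682 = 2^1·40341; with 268551 mod 8 = 7, (2/268551) = +1; sign now +1; continue with (40341/268551)
flip (40341/268551) -> (268551/40341): both odd, 40341 mod 4 = 1, 268551 mod 4 = 3, so the flip contributes +1; sign now +1
(268551/40341): 268551 mod 40341 = 26505, so (268551/40341) = (26505/40341)
flip (26505/40341) -> (40341/26505): both odd, 26505 mod 4 = 1, 40341 mod 4 = 1, so the flip contributes +1; sign now +1
(40341/26505): 40341 mod 26505 = 13836, so (40341/26505) = (13836/26505)
factor out 2^2: 13836 = 2^2·3459; with 26505 mod 8 = 1, (2/26505) = +1; sign now +1; continue with (3459/26505)
flip (3459/26505) -> (26505/3459): both odd, 3459 mod 4 = 3, 26505 mod 4 = 1, so the flip contributes +1; sign now +1
(26505/3459): 26505 mod 3459 = 2292, so (26505/3459) = (2292/3459)
factor out 2^2: 2292 = 2^2·573; with 3459 mod 8 = 3, (2/3459) = -1; sign now +1; continue with (573/3459)
flip (573/3459) -> (3459/573): both odd, 573 mod 4 = 1, 3459 mod 4 = 3, so the flip contributes +1; sign now +1
(3459/573): 3459 mod 573 = 21, so (3459/573) = (21/573)
flip (21/573) -> (573/21): both odd, 21 mod 4 = 1, 573 mod 4 = 1, so the flip contributes +1; sign now +1
(573/21): 573 mod 21 = 6, so (573/21) = (6/21)
factor out 2^1: 6 = 2^1·3; with 21 mod 8 = 5, (2/21) = -1; sign now -1; continue with (3/21)
flip (3/21) -> (21/3): both odd, 3 mod 4 = 3, 21 mod 4 = 1, so the flip contributes +1; sign now -1
(21/3): 21 mod 3 = 0, so (21/3) = (0/3)
reached (0/3); gcd(a, n) > 1, so (0/3) = 0 and the symbol is 0

0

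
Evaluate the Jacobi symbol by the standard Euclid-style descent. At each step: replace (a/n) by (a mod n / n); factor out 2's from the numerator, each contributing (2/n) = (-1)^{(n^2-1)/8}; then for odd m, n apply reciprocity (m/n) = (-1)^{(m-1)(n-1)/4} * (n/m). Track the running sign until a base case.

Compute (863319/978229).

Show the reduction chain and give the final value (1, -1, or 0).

-1

flip (863319/978229) -> (978229/863319): both odd, 863319 mod 4 = 3, 978229 mod 4 = 1, so the flip contributes +1; sign now +1
(978229/863319): 978229 mod 863319 = 114910, so (978229/863319) = (114910/863319)
factor out 2^1: 114910 = 2^1·57455; with 863319 mod 8 = 7, (2/863319) = +1; sign now +1; continue with (57455/863319)
flip (57455/863319) -> (863319/57455): both odd, 57455 mod 4 = 3, 863319 mod 4 = 3, so the flip contributes -1; sign now -1
(863319/57455): 863319 mod 57455 = 1494, so (863319/57455) = (1494/57455)
factor out 2^1: 1494 = 2^1·747; with 57455 mod 8 = 7, (2/57455) = +1; sign now -1; continue with (747/57455)
flip (747/57455) -> (57455/747): both odd, 747 mod 4 = 3, 57455 mod 4 = 3, so the flip contributes -1; sign now +1
(57455/747): 57455 mod 747 = 683, so (57455/747) = (683/747)
flip (683/747) -> (747/683): both odd, 683 mod 4 = 3, 747 mod 4 = 3, so the flip contributes -1; sign now -1
(747/683): 747 mod 683 = 64, so (747/683) = (64/683)
factor out 2^6: 64 = 2^6·1; with 683 mod 8 = 3, (2/683) = -1; sign now -1; continue with (1/683)
reached (1/683) = 1, so the symbol is -1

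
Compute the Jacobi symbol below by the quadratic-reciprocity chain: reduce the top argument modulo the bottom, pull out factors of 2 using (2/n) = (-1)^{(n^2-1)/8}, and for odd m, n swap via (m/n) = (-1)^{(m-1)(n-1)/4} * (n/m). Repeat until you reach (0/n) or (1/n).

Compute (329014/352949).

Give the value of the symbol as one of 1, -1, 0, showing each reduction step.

factor out 2^1: 329014 = 2^1·164507; with 352949 mod 8 = 5, (2/352949) = -1; sign now -1; continue with (164507/352949)
flip (164507/352949) -> (352949/164507): both odd, 164507 mod 4 = 3, 352949 mod 4 = 1, so the flip contributes +1; sign now -1
(352949/164507): 352949 mod 164507 = 23935, so (352949/164507) = (23935/164507)
flip (23935/164507) -> (164507/23935): both odd, 23935 mod 4 = 3, 164507 mod 4 = 3, so the flip contributes -1; sign now +1
(164507/23935): 164507 mod 23935 = 20897, so (164507/23935) = (20897/23935)
flip (20897/23935) -> (23935/20897): both odd, 20897 mod 4 = 1, 23935 mod 4 = 3, so the flip contributes +1; sign now +1
(23935/20897): 23935 mod 20897 = 3038, so (23935/20897) = (3038/20897)
factor out 2^1: 3038 = 2^1·1519; with 20897 mod 8 = 1, (2/20897) = +1; sign now +1; continue with (1519/20897)
flip (1519/20897) -> (20897/1519): both odd, 1519 mod 4 = 3, 20897 mod 4 = 1, so the flip contributes +1; sign now +1
(20897/1519): 20897 mod 1519 = 1150, so (20897/1519) = (1150/1519)
factor out 2^1: 1150 = 2^1·575; with 1519 mod 8 = 7, (2/1519) = +1; sign now +1; continue with (575/1519)
flip (575/1519) -> (1519/575): both odd, 575 mod 4 = 3, 1519 mod 4 = 3, so the flip contributes -1; sign now -1
(1519/575): 1519 mod 575 = 369, so (1519/575) = (369/575)
flip (369/575) -> (575/369): both odd, 369 mod 4 = 1, 575 mod 4 = 3, so the flip contributes +1; sign now -1
(575/369): 575 mod 369 = 206, so (575/369) = (206/369)
factor out 2^1: 206 = 2^1·103; with 369 mod 8 = 1, (2/369) = +1; sign now -1; continue with (103/369)
flip (103/369) -> (369/103): both odd, 103 mod 4 = 3, 369 mod 4 = 1, so the flip contributes +1; sign now -1
(369/103): 369 mod 103 = 60, so (369/103) = (60/103)
factor out 2^2: 60 = 2^2·15; with 103 mod 8 = 7, (2/103) = +1; sign now -1; continue with (15/103)
flip (15/103) -> (103/15): both odd, 15 mod 4 = 3, 103 mod 4 = 3, so the flip contributes -1; sign now +1
(103/15): 103 mod 15 = 13, so (103/15) = (13/15)
flip (13/15) -> (15/13): both odd, 13 mod 4 = 1, 15 mod 4 = 3, so the flip contributes +1; sign now +1
(15/13): 15 mod 13 = 2, so (15/13) = (2/13)
factor out 2^1: 2 = 2^1·1; with 13 mod 8 = 5, (2/13) = -1; sign now -1; continue with (1/13)
reached (1/13) = 1, so the symbol is -1

-1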